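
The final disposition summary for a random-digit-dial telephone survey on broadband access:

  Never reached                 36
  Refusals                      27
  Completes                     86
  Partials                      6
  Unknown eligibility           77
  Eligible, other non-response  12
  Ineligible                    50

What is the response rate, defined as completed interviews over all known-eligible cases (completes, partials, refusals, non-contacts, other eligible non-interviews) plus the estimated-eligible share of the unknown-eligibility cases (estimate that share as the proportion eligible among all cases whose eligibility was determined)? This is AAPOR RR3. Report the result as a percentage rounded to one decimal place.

38.0%

Numerator → 86
Determined eligible → 86 + 6 + 27 + 36 + 12 = 167
e = 167 / (167 + 50) = 167 / 217 = 0.7696
Eligible share of unknowns → 0.7696 × 77 = 59.26
Base → 167 + 59.26 = 226.26
RR3 = 86 / 226.26 = 0.3801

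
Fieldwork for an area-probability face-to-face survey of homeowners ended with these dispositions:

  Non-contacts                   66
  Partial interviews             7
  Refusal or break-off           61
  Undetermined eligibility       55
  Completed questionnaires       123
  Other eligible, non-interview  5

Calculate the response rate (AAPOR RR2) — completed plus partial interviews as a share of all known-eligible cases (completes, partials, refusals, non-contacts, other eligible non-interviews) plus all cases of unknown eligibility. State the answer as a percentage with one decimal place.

41.0%

Top: 123 + 7 = 130
Base: 123 + 7 + 61 + 66 + 5 + 55 = 317
RR2 = 130 / 317 = 0.4101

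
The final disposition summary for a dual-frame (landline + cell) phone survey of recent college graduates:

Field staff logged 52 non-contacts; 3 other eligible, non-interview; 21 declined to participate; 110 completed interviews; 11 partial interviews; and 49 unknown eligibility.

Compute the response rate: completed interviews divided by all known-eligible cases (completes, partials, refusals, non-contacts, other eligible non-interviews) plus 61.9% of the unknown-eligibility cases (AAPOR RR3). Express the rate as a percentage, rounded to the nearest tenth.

48.4%

Numerator = 110
Determined eligible = 110 + 11 + 21 + 52 + 3 = 197
Eligible share of unknowns = 0.6190 × 49 = 30.33
Base = 197 + 30.33 = 227.33
RR3 = 110 / 227.33 = 0.4839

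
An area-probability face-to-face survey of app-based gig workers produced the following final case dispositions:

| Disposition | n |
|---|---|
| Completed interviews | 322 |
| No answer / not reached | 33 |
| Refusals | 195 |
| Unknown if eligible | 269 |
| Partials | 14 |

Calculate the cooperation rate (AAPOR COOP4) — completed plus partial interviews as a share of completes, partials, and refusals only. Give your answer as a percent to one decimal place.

Numerator = 322 + 14 = 336
Denominator = 322 + 14 + 195 = 531
COOP4 = 336 / 531 = 0.6328

63.3%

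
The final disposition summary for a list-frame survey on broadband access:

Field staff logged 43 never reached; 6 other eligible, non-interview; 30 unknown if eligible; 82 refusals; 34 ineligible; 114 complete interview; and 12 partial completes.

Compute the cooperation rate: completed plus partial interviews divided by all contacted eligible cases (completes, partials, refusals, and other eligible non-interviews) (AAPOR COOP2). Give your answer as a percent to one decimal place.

58.9%

Num = 114 + 12 = 126
Denom = 114 + 12 + 82 + 6 = 214
COOP2 = 126 / 214 = 0.5888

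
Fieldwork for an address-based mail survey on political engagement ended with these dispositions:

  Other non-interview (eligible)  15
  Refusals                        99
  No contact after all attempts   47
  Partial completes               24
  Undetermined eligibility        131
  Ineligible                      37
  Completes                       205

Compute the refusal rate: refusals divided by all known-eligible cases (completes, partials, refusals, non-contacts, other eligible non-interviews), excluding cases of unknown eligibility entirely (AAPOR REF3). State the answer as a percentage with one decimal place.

Num: 99
Base: 205 + 24 + 99 + 47 + 15 = 390
REF3 = 99 / 390 = 0.2538

25.4%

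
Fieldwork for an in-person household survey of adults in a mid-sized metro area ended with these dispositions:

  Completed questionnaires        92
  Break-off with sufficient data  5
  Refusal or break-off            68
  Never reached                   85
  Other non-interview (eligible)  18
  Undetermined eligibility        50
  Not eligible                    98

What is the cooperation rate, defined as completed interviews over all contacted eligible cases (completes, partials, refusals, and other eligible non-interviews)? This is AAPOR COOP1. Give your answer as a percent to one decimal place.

50.3%

Top → 92
Denom → 92 + 5 + 68 + 18 = 183
COOP1 = 92 / 183 = 0.5027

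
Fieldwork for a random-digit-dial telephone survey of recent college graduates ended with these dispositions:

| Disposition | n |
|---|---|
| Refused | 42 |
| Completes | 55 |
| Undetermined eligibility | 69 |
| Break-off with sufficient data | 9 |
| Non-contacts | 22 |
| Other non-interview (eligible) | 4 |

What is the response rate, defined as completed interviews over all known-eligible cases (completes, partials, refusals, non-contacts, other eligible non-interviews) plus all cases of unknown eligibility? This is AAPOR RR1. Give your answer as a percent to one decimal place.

Numerator: 55
Denom: 55 + 9 + 42 + 22 + 4 + 69 = 201
RR1 = 55 / 201 = 0.2736

27.4%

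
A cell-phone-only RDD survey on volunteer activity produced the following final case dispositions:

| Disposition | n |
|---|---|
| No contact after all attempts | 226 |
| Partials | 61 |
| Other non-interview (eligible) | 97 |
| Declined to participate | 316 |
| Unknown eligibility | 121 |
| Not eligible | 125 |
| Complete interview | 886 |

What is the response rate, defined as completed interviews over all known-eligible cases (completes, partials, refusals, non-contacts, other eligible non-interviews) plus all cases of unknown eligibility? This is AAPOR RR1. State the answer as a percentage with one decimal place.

Numerator = 886
Denom = 886 + 61 + 316 + 226 + 97 + 121 = 1707
RR1 = 886 / 1707 = 0.5190

51.9%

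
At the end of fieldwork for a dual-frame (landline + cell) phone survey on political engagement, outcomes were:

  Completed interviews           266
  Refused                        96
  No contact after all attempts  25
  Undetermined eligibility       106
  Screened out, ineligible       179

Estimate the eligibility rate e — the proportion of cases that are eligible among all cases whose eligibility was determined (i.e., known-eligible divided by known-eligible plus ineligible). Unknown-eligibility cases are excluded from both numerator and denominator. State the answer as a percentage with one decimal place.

Determined eligible: 266 + 96 + 25 = 387
e = 387 / (387 + 179) = 387 / 566 = 0.6837

68.4%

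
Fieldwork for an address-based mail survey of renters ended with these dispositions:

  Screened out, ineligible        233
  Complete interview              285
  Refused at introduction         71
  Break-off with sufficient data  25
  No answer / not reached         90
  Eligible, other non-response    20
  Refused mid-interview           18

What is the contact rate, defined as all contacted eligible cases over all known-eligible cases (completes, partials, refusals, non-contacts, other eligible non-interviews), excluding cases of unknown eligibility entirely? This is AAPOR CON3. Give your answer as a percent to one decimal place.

82.3%

Refusal or break-off = 71 + 18 = 89
Top → 285 + 25 + 89 + 20 = 419
Denom → 285 + 25 + 89 + 90 + 20 = 509
CON3 = 419 / 509 = 0.8232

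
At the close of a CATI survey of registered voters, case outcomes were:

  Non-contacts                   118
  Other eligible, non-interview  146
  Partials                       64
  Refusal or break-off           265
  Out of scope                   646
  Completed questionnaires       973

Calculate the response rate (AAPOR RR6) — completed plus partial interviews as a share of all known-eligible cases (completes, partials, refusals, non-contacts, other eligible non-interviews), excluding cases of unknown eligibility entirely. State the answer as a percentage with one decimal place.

Top → 973 + 64 = 1037
Denom → 973 + 64 + 265 + 118 + 146 = 1566
RR6 = 1037 / 1566 = 0.6622

66.2%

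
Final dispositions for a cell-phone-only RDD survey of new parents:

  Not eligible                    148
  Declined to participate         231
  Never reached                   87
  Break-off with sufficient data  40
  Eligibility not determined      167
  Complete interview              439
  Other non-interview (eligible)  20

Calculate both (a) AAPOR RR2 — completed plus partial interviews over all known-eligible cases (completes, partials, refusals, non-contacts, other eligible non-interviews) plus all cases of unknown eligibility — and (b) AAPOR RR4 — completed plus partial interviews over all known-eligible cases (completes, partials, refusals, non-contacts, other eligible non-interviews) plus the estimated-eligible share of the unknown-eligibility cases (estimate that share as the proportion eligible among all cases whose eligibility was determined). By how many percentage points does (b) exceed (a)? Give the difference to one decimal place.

Numerator → 439 + 40 = 479
Denominator → 439 + 40 + 231 + 87 + 20 + 167 = 984
RR2 = 479 / 984 = 0.4868
Known eligible → 439 + 40 + 231 + 87 + 20 = 817
e = 817 / (817 + 148) = 817 / 965 = 0.8466
e × U → 0.8466 × 167 = 141.38
Denominator → 817 + 141.38 = 958.38
RR4 = 479 / 958.38 = 0.4998
Difference = 49.98 − 48.68 = 1.30 percentage points

1.3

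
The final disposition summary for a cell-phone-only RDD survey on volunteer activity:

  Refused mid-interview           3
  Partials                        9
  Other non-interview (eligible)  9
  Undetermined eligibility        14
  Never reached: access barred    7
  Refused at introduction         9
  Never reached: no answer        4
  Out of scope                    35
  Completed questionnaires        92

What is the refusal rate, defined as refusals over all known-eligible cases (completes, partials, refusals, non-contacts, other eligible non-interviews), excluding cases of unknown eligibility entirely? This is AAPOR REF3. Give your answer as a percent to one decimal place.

9.0%

Refusal or break-off = 9 + 3 = 12
No contact after all attempts = 4 + 7 = 11
Numerator: 12
Denom: 92 + 9 + 12 + 11 + 9 = 133
REF3 = 12 / 133 = 0.0902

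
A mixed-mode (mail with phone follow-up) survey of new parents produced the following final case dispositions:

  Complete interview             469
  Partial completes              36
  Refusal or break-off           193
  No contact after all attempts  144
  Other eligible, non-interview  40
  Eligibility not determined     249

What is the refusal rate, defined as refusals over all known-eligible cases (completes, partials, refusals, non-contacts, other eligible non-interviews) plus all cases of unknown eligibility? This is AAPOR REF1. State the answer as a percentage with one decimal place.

17.1%

Top = 193
Base = 469 + 36 + 193 + 144 + 40 + 249 = 1131
REF1 = 193 / 1131 = 0.1706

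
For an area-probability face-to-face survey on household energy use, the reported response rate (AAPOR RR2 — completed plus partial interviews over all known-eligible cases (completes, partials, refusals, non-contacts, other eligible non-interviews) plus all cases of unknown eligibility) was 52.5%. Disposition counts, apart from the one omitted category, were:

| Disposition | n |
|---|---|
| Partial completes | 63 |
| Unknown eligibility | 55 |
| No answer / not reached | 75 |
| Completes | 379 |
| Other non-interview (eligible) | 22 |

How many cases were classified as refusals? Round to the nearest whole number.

248

Numerator: 379 + 63 = 442
RR2 = 442 / D = 0.525
D = 442 / 0.525 = 841.9
Remaining denominator categories sum to 594
refusals = 841.9 − 594 ≈ 248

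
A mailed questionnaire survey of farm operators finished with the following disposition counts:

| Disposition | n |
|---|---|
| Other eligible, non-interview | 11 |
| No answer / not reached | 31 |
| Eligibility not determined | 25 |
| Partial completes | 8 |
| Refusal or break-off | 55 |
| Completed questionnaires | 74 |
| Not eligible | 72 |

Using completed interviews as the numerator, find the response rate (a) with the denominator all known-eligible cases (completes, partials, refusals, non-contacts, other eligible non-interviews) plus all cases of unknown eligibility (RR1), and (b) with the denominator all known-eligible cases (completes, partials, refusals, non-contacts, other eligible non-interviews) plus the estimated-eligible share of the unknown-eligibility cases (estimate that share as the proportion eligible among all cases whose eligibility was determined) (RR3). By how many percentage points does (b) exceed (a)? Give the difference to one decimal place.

1.3

Num: 74
Denominator: 74 + 8 + 55 + 31 + 11 + 25 = 204
RR1 = 74 / 204 = 0.3627
Determined eligible: 74 + 8 + 55 + 31 + 11 = 179
e = 179 / (179 + 72) = 179 / 251 = 0.7131
Estimated eligible among unknowns: 0.7131 × 25 = 17.83
Denominator: 179 + 17.83 = 196.83
RR3 = 74 / 196.83 = 0.3760
Difference = 37.60 − 36.27 = 1.33 percentage points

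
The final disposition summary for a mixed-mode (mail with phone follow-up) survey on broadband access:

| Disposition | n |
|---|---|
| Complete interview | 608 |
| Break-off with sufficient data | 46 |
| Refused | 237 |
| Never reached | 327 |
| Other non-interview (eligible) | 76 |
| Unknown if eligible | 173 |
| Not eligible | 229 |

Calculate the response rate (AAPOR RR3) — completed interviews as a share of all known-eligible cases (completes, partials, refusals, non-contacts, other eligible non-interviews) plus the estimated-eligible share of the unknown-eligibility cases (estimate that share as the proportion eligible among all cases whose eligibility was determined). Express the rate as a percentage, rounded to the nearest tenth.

42.2%

Numerator = 608
Eligible (known) = 608 + 46 + 237 + 327 + 76 = 1294
e = 1294 / (1294 + 229) = 1294 / 1523 = 0.8496
Estimated eligible among unknowns = 0.8496 × 173 = 146.98
Denominator = 1294 + 146.98 = 1440.98
RR3 = 608 / 1440.98 = 0.4219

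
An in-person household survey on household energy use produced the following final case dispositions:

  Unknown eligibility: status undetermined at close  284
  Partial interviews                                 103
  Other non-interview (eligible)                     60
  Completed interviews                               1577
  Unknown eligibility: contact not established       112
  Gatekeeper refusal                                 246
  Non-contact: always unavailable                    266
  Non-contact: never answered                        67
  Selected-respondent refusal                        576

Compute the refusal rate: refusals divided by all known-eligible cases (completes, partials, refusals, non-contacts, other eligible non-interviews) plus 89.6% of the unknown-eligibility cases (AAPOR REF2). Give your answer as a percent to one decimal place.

Refusals = 246 + 576 = 822
Never reached = 67 + 266 = 333
Unknown eligibility = 112 + 284 = 396
Numerator → 822
Known eligible → 1577 + 103 + 822 + 333 + 60 = 2895
Estimated eligible among unknowns → 0.8960 × 396 = 354.82
Denom → 2895 + 354.82 = 3249.82
REF2 = 822 / 3249.82 = 0.2529

25.3%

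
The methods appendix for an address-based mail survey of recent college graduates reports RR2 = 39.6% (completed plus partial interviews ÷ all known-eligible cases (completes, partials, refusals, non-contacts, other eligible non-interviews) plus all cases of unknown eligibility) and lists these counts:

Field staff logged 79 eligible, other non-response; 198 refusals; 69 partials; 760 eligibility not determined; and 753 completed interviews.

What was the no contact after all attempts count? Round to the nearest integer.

217

Top = 753 + 69 = 822
RR2 = 822 / D = 0.396
D = 822 / 0.396 = 2075.8
Other denominator terms total 1859
no contact after all attempts = 2075.8 − 1859 ≈ 217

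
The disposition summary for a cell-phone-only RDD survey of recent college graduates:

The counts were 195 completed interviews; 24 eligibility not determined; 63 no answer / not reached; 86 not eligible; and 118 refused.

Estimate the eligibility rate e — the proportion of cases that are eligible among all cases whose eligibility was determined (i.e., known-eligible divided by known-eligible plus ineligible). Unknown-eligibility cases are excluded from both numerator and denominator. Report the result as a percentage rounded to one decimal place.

81.4%

Eligible (known) = 195 + 118 + 63 = 376
e = 376 / (376 + 86) = 376 / 462 = 0.8139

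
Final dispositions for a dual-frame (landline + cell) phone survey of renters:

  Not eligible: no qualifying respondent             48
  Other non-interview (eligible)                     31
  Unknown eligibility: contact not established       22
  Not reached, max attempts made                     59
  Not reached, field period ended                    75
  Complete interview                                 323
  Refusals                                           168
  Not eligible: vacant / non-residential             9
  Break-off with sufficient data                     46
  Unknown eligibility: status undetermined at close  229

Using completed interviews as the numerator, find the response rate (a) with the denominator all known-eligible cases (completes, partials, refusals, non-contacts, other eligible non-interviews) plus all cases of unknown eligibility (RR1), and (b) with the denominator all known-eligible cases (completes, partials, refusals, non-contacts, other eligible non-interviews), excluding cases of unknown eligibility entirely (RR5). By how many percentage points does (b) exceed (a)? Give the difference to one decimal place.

Non-contacts = 75 + 59 = 134
Undetermined eligibility = 22 + 229 = 251
Ineligible = 48 + 9 = 57
Top = 323
Denom = 323 + 46 + 168 + 134 + 31 + 251 = 953
RR1 = 323 / 953 = 0.3389
Denom = 323 + 46 + 168 + 134 + 31 = 702
RR5 = 323 / 702 = 0.4601
Difference = 46.01 − 33.89 = 12.12 percentage points

12.1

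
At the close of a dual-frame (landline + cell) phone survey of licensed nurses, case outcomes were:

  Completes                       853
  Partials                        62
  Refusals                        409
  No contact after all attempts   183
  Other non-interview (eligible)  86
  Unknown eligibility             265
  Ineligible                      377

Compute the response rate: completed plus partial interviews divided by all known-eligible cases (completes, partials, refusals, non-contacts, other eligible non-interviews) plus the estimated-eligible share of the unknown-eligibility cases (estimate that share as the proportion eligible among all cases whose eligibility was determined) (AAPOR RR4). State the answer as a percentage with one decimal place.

Numerator → 853 + 62 = 915
Known eligible → 853 + 62 + 409 + 183 + 86 = 1593
e = 1593 / (1593 + 377) = 1593 / 1970 = 0.8086
Estimated eligible among unknowns → 0.8086 × 265 = 214.28
Denominator → 1593 + 214.28 = 1807.28
RR4 = 915 / 1807.28 = 0.5063

50.6%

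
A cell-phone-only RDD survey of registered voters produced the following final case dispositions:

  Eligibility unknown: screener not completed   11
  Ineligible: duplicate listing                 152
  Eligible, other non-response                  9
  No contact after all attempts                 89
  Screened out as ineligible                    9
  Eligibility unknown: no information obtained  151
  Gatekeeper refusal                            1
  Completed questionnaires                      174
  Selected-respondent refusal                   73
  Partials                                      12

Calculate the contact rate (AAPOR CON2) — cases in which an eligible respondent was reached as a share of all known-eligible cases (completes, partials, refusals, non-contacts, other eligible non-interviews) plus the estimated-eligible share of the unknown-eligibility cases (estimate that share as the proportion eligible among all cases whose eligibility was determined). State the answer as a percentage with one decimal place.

Refused = 1 + 73 = 74
Eligibility not determined = 11 + 151 = 162
Screened out, ineligible = 9 + 152 = 161
Numerator → 174 + 12 + 74 + 9 = 269
Eligible (known) → 174 + 12 + 74 + 89 + 9 = 358
e = 358 / (358 + 161) = 358 / 519 = 0.6898
Eligible share of unknowns → 0.6898 × 162 = 111.75
Base → 358 + 111.75 = 469.75
CON2 = 269 / 469.75 = 0.5726

57.3%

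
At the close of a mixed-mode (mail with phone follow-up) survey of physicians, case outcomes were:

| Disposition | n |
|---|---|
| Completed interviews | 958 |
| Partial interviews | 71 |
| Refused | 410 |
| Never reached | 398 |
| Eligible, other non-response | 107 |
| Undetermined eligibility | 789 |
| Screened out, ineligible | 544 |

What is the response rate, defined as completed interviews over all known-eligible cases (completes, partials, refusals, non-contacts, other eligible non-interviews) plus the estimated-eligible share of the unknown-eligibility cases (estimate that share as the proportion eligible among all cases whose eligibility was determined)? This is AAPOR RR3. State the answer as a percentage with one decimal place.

Num: 958
Eligible (known): 958 + 71 + 410 + 398 + 107 = 1944
e = 1944 / (1944 + 544) = 1944 / 2488 = 0.7814
Estimated eligible among unknowns: 0.7814 × 789 = 616.52
Denominator: 1944 + 616.52 = 2560.52
RR3 = 958 / 2560.52 = 0.3741

37.4%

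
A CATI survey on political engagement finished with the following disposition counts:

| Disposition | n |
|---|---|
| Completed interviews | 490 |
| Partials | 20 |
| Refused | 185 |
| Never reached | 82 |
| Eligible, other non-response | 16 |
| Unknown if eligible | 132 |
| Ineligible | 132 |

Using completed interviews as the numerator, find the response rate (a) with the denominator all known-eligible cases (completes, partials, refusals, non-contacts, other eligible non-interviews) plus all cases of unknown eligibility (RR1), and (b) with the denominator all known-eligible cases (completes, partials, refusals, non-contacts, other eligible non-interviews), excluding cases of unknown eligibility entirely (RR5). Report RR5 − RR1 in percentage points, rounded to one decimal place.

8.8

Numerator: 490
Denom: 490 + 20 + 185 + 82 + 16 + 132 = 925
RR1 = 490 / 925 = 0.5297
Denom: 490 + 20 + 185 + 82 + 16 = 793
RR5 = 490 / 793 = 0.6179
Difference = 61.79 − 52.97 = 8.82 percentage points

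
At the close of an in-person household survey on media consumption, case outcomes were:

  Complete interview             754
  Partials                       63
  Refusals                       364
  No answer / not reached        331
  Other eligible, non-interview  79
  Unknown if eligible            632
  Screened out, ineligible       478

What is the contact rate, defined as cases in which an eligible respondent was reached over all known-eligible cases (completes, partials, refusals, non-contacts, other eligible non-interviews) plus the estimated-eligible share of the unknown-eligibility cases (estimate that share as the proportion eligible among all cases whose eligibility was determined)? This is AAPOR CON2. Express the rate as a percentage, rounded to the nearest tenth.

Numerator = 754 + 63 + 364 + 79 = 1260
Eligible (known) = 754 + 63 + 364 + 331 + 79 = 1591
e = 1591 / (1591 + 478) = 1591 / 2069 = 0.7690
e × U = 0.7690 × 632 = 486.01
Denom = 1591 + 486.01 = 2077.01
CON2 = 1260 / 2077.01 = 0.6066

60.7%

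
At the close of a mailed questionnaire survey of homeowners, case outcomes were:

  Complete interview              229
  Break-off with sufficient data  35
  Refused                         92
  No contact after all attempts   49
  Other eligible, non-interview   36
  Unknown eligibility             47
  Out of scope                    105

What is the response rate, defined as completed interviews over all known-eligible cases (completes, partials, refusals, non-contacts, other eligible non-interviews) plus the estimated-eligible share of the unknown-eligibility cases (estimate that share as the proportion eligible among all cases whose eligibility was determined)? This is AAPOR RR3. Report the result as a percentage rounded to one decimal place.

47.8%

Num = 229
Determined eligible = 229 + 35 + 92 + 49 + 36 = 441
e = 441 / (441 + 105) = 441 / 546 = 0.8077
Eligible share of unknowns = 0.8077 × 47 = 37.96
Denom = 441 + 37.96 = 478.96
RR3 = 229 / 478.96 = 0.4781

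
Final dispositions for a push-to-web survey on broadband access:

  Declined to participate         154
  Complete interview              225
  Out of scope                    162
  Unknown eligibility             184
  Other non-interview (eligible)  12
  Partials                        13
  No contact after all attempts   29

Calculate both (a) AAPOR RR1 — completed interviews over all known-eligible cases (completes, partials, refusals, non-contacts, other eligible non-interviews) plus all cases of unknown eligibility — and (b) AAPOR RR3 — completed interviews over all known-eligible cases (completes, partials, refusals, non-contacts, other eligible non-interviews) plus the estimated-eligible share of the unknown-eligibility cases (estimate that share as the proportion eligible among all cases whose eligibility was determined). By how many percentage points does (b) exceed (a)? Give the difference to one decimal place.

3.2

Num: 225
Denom: 225 + 13 + 154 + 29 + 12 + 184 = 617
RR1 = 225 / 617 = 0.3647
Known eligible: 225 + 13 + 154 + 29 + 12 = 433
e = 433 / (433 + 162) = 433 / 595 = 0.7277
e × U: 0.7277 × 184 = 133.90
Denom: 433 + 133.90 = 566.90
RR3 = 225 / 566.90 = 0.3969
Difference = 39.69 − 36.47 = 3.22 percentage points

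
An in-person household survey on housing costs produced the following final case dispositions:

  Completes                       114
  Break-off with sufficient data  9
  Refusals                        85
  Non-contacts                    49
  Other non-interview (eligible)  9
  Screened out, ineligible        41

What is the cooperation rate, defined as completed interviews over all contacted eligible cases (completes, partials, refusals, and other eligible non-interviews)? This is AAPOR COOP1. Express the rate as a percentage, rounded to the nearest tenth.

52.5%

Numerator = 114
Denom = 114 + 9 + 85 + 9 = 217
COOP1 = 114 / 217 = 0.5253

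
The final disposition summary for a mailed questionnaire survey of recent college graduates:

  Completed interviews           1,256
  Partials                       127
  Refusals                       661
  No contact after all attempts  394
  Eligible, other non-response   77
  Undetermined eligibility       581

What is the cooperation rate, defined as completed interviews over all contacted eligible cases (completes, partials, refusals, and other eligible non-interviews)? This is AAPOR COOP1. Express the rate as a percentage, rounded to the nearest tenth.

Numerator → 1256
Denominator → 1256 + 127 + 661 + 77 = 2121
COOP1 = 1256 / 2121 = 0.5922

59.2%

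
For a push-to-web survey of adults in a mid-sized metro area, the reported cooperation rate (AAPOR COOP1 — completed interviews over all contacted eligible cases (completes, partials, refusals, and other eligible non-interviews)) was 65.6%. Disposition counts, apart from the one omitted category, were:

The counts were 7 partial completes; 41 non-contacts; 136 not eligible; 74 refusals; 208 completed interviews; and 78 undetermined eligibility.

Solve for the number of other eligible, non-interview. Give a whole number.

COOP1 = 208 / D = 0.656
D = 208 / 0.656 = 317.1
Rest of base = 289
other eligible, non-interview = 317.1 − 289 ≈ 28

28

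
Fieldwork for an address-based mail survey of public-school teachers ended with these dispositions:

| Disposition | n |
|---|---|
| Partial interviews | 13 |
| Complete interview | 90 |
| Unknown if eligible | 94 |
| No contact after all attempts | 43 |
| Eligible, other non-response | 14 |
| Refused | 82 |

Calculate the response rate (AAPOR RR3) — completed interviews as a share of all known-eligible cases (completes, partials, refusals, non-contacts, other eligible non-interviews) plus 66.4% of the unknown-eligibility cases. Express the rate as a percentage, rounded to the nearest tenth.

29.6%

Numerator = 90
Determined eligible = 90 + 13 + 82 + 43 + 14 = 242
Estimated eligible among unknowns = 0.6640 × 94 = 62.42
Base = 242 + 62.42 = 304.42
RR3 = 90 / 304.42 = 0.2956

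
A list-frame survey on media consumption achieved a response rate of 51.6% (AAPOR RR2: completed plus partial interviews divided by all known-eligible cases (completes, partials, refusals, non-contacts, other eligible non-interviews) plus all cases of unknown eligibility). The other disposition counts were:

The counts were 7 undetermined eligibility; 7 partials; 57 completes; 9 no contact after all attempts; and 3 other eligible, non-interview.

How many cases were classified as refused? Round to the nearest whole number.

41

Numerator = 57 + 7 = 64
RR2 = 64 / D = 0.516
D = 64 / 0.516 = 124.0
Remaining denominator categories sum to 83
refused = 124.0 − 83 ≈ 41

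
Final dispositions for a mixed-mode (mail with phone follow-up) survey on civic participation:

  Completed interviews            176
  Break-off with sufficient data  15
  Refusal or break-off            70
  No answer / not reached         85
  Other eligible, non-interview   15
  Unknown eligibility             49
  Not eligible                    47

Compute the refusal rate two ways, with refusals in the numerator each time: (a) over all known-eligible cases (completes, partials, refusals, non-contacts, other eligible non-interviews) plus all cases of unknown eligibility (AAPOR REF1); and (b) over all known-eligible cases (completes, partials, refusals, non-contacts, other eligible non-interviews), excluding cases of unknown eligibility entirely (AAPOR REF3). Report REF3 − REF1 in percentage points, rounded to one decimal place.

Numerator: 70
Denominator: 176 + 15 + 70 + 85 + 15 + 49 = 410
REF1 = 70 / 410 = 0.1707
Denominator: 176 + 15 + 70 + 85 + 15 = 361
REF3 = 70 / 361 = 0.1939
Difference = 19.39 − 17.07 = 2.32 percentage points

2.3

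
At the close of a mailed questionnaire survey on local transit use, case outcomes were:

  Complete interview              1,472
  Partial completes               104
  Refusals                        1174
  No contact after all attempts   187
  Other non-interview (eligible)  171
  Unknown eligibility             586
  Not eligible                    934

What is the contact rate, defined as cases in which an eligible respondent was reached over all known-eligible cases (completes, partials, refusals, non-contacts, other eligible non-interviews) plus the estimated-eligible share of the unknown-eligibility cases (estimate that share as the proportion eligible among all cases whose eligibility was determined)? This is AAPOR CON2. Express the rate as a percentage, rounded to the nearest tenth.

82.1%

Numerator → 1472 + 104 + 1174 + 171 = 2921
Determined eligible → 1472 + 104 + 1174 + 187 + 171 = 3108
e = 3108 / (3108 + 934) = 3108 / 4042 = 0.7689
e × U → 0.7689 × 586 = 450.58
Denom → 3108 + 450.58 = 3558.58
CON2 = 2921 / 3558.58 = 0.8208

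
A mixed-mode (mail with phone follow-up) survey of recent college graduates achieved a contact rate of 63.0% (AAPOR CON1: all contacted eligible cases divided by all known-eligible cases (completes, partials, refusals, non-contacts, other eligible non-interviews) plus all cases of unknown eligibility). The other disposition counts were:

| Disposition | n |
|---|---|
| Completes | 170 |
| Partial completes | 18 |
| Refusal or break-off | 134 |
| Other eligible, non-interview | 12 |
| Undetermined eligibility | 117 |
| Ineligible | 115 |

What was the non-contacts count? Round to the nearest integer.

79

Numerator → 170 + 18 + 134 + 12 = 334
CON1 = 334 / D = 0.630
D = 334 / 0.630 = 530.2
Rest of base = 451
non-contacts = 530.2 − 451 ≈ 79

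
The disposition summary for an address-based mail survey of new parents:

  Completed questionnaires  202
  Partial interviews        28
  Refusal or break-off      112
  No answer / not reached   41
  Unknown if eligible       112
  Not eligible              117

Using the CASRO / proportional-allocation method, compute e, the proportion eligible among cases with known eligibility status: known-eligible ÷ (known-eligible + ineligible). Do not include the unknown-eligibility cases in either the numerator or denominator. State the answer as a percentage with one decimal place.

Determined eligible = 202 + 28 + 112 + 41 = 383
e = 383 / (383 + 117) = 383 / 500 = 0.7660

76.6%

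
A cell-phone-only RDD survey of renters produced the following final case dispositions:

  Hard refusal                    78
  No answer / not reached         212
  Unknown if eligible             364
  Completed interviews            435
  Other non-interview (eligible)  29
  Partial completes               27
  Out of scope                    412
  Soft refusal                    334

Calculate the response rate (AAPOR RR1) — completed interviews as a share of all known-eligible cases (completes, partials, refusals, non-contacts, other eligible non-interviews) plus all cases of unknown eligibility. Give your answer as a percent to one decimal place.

29.4%

Refused = 78 + 334 = 412
Num: 435
Denominator: 435 + 27 + 412 + 212 + 29 + 364 = 1479
RR1 = 435 / 1479 = 0.2941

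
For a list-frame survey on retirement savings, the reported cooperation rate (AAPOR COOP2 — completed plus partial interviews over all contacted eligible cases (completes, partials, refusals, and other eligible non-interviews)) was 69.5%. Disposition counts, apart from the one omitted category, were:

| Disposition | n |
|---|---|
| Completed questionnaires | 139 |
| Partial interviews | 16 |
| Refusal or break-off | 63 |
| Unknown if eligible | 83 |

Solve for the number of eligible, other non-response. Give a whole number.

5

Top: 139 + 16 = 155
COOP2 = 155 / D = 0.695
D = 155 / 0.695 = 223.0
Remaining denominator categories sum to 218
eligible, other non-response = 223.0 − 218 ≈ 5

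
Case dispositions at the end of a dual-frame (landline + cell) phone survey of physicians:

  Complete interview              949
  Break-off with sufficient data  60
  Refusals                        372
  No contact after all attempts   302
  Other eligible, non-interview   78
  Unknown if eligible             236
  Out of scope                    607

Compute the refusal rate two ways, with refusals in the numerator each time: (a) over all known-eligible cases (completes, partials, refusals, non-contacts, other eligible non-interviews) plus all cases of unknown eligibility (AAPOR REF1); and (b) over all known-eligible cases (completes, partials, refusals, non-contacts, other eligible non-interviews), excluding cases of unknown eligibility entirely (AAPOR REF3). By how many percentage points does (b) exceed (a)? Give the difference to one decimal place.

Num = 372
Base = 949 + 60 + 372 + 302 + 78 + 236 = 1997
REF1 = 372 / 1997 = 0.1863
Base = 949 + 60 + 372 + 302 + 78 = 1761
REF3 = 372 / 1761 = 0.2112
Difference = 21.12 − 18.63 = 2.49 percentage points

2.5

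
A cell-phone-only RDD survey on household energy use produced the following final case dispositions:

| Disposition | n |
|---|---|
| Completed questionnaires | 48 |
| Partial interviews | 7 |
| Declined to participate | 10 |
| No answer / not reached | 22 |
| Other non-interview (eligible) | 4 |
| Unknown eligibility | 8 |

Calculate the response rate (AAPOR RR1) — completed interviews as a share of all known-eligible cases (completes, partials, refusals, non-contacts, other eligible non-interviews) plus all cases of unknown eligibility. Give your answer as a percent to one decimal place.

Top: 48
Base: 48 + 7 + 10 + 22 + 4 + 8 = 99
RR1 = 48 / 99 = 0.4848

48.5%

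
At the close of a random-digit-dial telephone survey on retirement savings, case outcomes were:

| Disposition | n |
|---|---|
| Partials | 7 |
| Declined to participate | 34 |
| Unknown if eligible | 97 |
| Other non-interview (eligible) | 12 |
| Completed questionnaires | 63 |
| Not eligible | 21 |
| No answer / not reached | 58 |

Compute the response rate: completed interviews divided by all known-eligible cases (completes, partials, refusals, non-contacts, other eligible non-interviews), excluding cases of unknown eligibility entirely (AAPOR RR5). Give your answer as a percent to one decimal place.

Numerator = 63
Denom = 63 + 7 + 34 + 58 + 12 = 174
RR5 = 63 / 174 = 0.3621

36.2%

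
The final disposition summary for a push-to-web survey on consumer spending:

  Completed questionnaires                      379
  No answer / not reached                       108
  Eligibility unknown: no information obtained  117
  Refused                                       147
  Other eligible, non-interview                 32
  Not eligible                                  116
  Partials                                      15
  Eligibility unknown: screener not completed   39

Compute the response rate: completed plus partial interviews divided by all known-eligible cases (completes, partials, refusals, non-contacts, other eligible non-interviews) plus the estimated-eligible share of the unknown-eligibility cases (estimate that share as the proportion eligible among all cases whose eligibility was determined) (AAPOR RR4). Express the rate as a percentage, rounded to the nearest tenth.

48.4%

Undetermined eligibility = 39 + 117 = 156
Num: 379 + 15 = 394
Eligible (known): 379 + 15 + 147 + 108 + 32 = 681
e = 681 / (681 + 116) = 681 / 797 = 0.8545
e × U: 0.8545 × 156 = 133.30
Denominator: 681 + 133.30 = 814.30
RR4 = 394 / 814.30 = 0.4839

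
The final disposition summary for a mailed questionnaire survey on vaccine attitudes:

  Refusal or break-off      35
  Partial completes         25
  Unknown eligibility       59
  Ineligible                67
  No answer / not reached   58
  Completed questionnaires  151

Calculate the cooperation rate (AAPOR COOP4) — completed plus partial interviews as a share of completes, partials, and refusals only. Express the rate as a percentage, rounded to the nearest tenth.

Numerator = 151 + 25 = 176
Denom = 151 + 25 + 35 = 211
COOP4 = 176 / 211 = 0.8341

83.4%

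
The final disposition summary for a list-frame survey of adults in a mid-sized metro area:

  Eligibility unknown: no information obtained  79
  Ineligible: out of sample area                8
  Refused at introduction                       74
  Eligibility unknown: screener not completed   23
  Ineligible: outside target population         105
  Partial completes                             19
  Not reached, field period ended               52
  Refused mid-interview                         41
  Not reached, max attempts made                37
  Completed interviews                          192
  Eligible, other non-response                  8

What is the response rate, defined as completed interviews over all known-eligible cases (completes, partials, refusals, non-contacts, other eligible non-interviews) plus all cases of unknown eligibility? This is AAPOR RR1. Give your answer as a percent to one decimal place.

Refusals = 74 + 41 = 115
Never reached = 52 + 37 = 89
Eligibility not determined = 23 + 79 = 102
Not eligible = 105 + 8 = 113
Numerator = 192
Base = 192 + 19 + 115 + 89 + 8 + 102 = 525
RR1 = 192 / 525 = 0.3657

36.6%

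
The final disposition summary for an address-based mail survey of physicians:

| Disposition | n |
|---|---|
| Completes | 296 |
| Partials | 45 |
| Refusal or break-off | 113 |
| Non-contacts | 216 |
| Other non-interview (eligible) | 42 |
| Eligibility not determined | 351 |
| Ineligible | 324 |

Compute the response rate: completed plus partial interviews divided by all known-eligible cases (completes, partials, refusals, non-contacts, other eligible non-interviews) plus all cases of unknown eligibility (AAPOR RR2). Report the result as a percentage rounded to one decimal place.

32.1%

Num: 296 + 45 = 341
Denom: 296 + 45 + 113 + 216 + 42 + 351 = 1063
RR2 = 341 / 1063 = 0.3208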